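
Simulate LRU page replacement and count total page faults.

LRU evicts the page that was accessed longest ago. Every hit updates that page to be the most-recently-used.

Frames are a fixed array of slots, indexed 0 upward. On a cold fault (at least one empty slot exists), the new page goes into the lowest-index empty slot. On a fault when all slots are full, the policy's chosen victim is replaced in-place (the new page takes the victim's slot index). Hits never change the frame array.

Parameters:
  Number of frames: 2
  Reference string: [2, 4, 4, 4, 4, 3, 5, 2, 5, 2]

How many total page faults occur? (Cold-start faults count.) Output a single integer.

Answer: 5

Derivation:
Step 0: ref 2 → FAULT, frames=[2,-]
Step 1: ref 4 → FAULT, frames=[2,4]
Step 2: ref 4 → HIT, frames=[2,4]
Step 3: ref 4 → HIT, frames=[2,4]
Step 4: ref 4 → HIT, frames=[2,4]
Step 5: ref 3 → FAULT (evict 2), frames=[3,4]
Step 6: ref 5 → FAULT (evict 4), frames=[3,5]
Step 7: ref 2 → FAULT (evict 3), frames=[2,5]
Step 8: ref 5 → HIT, frames=[2,5]
Step 9: ref 2 → HIT, frames=[2,5]
Total faults: 5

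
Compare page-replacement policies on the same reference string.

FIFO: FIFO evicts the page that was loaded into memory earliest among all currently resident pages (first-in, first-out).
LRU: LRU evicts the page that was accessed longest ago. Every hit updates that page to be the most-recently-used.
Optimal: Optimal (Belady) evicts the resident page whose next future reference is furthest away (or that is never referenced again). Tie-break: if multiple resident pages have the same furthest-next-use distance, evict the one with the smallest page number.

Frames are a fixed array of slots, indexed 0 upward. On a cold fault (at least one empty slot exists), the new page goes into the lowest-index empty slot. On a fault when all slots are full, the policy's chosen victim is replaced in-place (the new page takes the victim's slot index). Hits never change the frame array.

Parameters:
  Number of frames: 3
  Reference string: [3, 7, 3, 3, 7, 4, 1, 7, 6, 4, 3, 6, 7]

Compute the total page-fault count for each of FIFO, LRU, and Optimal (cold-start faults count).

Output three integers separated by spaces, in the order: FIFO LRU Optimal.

Answer: 7 8 6

Derivation:
--- FIFO ---
  step 0: ref 3 -> FAULT, frames=[3,-,-] (faults so far: 1)
  step 1: ref 7 -> FAULT, frames=[3,7,-] (faults so far: 2)
  step 2: ref 3 -> HIT, frames=[3,7,-] (faults so far: 2)
  step 3: ref 3 -> HIT, frames=[3,7,-] (faults so far: 2)
  step 4: ref 7 -> HIT, frames=[3,7,-] (faults so far: 2)
  step 5: ref 4 -> FAULT, frames=[3,7,4] (faults so far: 3)
  step 6: ref 1 -> FAULT, evict 3, frames=[1,7,4] (faults so far: 4)
  step 7: ref 7 -> HIT, frames=[1,7,4] (faults so far: 4)
  step 8: ref 6 -> FAULT, evict 7, frames=[1,6,4] (faults so far: 5)
  step 9: ref 4 -> HIT, frames=[1,6,4] (faults so far: 5)
  step 10: ref 3 -> FAULT, evict 4, frames=[1,6,3] (faults so far: 6)
  step 11: ref 6 -> HIT, frames=[1,6,3] (faults so far: 6)
  step 12: ref 7 -> FAULT, evict 1, frames=[7,6,3] (faults so far: 7)
  FIFO total faults: 7
--- LRU ---
  step 0: ref 3 -> FAULT, frames=[3,-,-] (faults so far: 1)
  step 1: ref 7 -> FAULT, frames=[3,7,-] (faults so far: 2)
  step 2: ref 3 -> HIT, frames=[3,7,-] (faults so far: 2)
  step 3: ref 3 -> HIT, frames=[3,7,-] (faults so far: 2)
  step 4: ref 7 -> HIT, frames=[3,7,-] (faults so far: 2)
  step 5: ref 4 -> FAULT, frames=[3,7,4] (faults so far: 3)
  step 6: ref 1 -> FAULT, evict 3, frames=[1,7,4] (faults so far: 4)
  step 7: ref 7 -> HIT, frames=[1,7,4] (faults so far: 4)
  step 8: ref 6 -> FAULT, evict 4, frames=[1,7,6] (faults so far: 5)
  step 9: ref 4 -> FAULT, evict 1, frames=[4,7,6] (faults so far: 6)
  step 10: ref 3 -> FAULT, evict 7, frames=[4,3,6] (faults so far: 7)
  step 11: ref 6 -> HIT, frames=[4,3,6] (faults so far: 7)
  step 12: ref 7 -> FAULT, evict 4, frames=[7,3,6] (faults so far: 8)
  LRU total faults: 8
--- Optimal ---
  step 0: ref 3 -> FAULT, frames=[3,-,-] (faults so far: 1)
  step 1: ref 7 -> FAULT, frames=[3,7,-] (faults so far: 2)
  step 2: ref 3 -> HIT, frames=[3,7,-] (faults so far: 2)
  step 3: ref 3 -> HIT, frames=[3,7,-] (faults so far: 2)
  step 4: ref 7 -> HIT, frames=[3,7,-] (faults so far: 2)
  step 5: ref 4 -> FAULT, frames=[3,7,4] (faults so far: 3)
  step 6: ref 1 -> FAULT, evict 3, frames=[1,7,4] (faults so far: 4)
  step 7: ref 7 -> HIT, frames=[1,7,4] (faults so far: 4)
  step 8: ref 6 -> FAULT, evict 1, frames=[6,7,4] (faults so far: 5)
  step 9: ref 4 -> HIT, frames=[6,7,4] (faults so far: 5)
  step 10: ref 3 -> FAULT, evict 4, frames=[6,7,3] (faults so far: 6)
  step 11: ref 6 -> HIT, frames=[6,7,3] (faults so far: 6)
  step 12: ref 7 -> HIT, frames=[6,7,3] (faults so far: 6)
  Optimal total faults: 6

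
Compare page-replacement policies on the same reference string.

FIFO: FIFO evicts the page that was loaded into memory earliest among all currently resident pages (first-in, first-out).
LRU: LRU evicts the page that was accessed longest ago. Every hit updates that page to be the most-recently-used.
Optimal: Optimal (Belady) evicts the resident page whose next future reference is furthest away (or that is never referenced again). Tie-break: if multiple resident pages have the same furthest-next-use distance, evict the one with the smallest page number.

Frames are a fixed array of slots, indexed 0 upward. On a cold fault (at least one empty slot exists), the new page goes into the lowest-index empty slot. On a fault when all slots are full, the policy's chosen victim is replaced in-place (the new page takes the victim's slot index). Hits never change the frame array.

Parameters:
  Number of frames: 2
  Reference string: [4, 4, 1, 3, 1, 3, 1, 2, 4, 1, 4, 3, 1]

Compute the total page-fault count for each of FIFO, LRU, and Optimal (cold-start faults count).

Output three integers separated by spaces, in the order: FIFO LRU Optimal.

Answer: 7 8 6

Derivation:
--- FIFO ---
  step 0: ref 4 -> FAULT, frames=[4,-] (faults so far: 1)
  step 1: ref 4 -> HIT, frames=[4,-] (faults so far: 1)
  step 2: ref 1 -> FAULT, frames=[4,1] (faults so far: 2)
  step 3: ref 3 -> FAULT, evict 4, frames=[3,1] (faults so far: 3)
  step 4: ref 1 -> HIT, frames=[3,1] (faults so far: 3)
  step 5: ref 3 -> HIT, frames=[3,1] (faults so far: 3)
  step 6: ref 1 -> HIT, frames=[3,1] (faults so far: 3)
  step 7: ref 2 -> FAULT, evict 1, frames=[3,2] (faults so far: 4)
  step 8: ref 4 -> FAULT, evict 3, frames=[4,2] (faults so far: 5)
  step 9: ref 1 -> FAULT, evict 2, frames=[4,1] (faults so far: 6)
  step 10: ref 4 -> HIT, frames=[4,1] (faults so far: 6)
  step 11: ref 3 -> FAULT, evict 4, frames=[3,1] (faults so far: 7)
  step 12: ref 1 -> HIT, frames=[3,1] (faults so far: 7)
  FIFO total faults: 7
--- LRU ---
  step 0: ref 4 -> FAULT, frames=[4,-] (faults so far: 1)
  step 1: ref 4 -> HIT, frames=[4,-] (faults so far: 1)
  step 2: ref 1 -> FAULT, frames=[4,1] (faults so far: 2)
  step 3: ref 3 -> FAULT, evict 4, frames=[3,1] (faults so far: 3)
  step 4: ref 1 -> HIT, frames=[3,1] (faults so far: 3)
  step 5: ref 3 -> HIT, frames=[3,1] (faults so far: 3)
  step 6: ref 1 -> HIT, frames=[3,1] (faults so far: 3)
  step 7: ref 2 -> FAULT, evict 3, frames=[2,1] (faults so far: 4)
  step 8: ref 4 -> FAULT, evict 1, frames=[2,4] (faults so far: 5)
  step 9: ref 1 -> FAULT, evict 2, frames=[1,4] (faults so far: 6)
  step 10: ref 4 -> HIT, frames=[1,4] (faults so far: 6)
  step 11: ref 3 -> FAULT, evict 1, frames=[3,4] (faults so far: 7)
  step 12: ref 1 -> FAULT, evict 4, frames=[3,1] (faults so far: 8)
  LRU total faults: 8
--- Optimal ---
  step 0: ref 4 -> FAULT, frames=[4,-] (faults so far: 1)
  step 1: ref 4 -> HIT, frames=[4,-] (faults so far: 1)
  step 2: ref 1 -> FAULT, frames=[4,1] (faults so far: 2)
  step 3: ref 3 -> FAULT, evict 4, frames=[3,1] (faults so far: 3)
  step 4: ref 1 -> HIT, frames=[3,1] (faults so far: 3)
  step 5: ref 3 -> HIT, frames=[3,1] (faults so far: 3)
  step 6: ref 1 -> HIT, frames=[3,1] (faults so far: 3)
  step 7: ref 2 -> FAULT, evict 3, frames=[2,1] (faults so far: 4)
  step 8: ref 4 -> FAULT, evict 2, frames=[4,1] (faults so far: 5)
  step 9: ref 1 -> HIT, frames=[4,1] (faults so far: 5)
  step 10: ref 4 -> HIT, frames=[4,1] (faults so far: 5)
  step 11: ref 3 -> FAULT, evict 4, frames=[3,1] (faults so far: 6)
  step 12: ref 1 -> HIT, frames=[3,1] (faults so far: 6)
  Optimal total faults: 6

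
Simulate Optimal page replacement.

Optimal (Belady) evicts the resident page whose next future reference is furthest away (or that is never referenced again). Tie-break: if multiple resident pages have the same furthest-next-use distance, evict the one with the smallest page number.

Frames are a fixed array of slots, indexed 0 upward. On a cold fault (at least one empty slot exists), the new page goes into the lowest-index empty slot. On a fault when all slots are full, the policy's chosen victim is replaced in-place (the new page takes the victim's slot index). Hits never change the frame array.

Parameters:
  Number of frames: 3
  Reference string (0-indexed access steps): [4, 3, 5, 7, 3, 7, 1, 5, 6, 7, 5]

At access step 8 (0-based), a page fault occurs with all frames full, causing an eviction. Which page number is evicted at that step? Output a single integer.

Step 0: ref 4 -> FAULT, frames=[4,-,-]
Step 1: ref 3 -> FAULT, frames=[4,3,-]
Step 2: ref 5 -> FAULT, frames=[4,3,5]
Step 3: ref 7 -> FAULT, evict 4, frames=[7,3,5]
Step 4: ref 3 -> HIT, frames=[7,3,5]
Step 5: ref 7 -> HIT, frames=[7,3,5]
Step 6: ref 1 -> FAULT, evict 3, frames=[7,1,5]
Step 7: ref 5 -> HIT, frames=[7,1,5]
Step 8: ref 6 -> FAULT, evict 1, frames=[7,6,5]
At step 8: evicted page 1

Answer: 1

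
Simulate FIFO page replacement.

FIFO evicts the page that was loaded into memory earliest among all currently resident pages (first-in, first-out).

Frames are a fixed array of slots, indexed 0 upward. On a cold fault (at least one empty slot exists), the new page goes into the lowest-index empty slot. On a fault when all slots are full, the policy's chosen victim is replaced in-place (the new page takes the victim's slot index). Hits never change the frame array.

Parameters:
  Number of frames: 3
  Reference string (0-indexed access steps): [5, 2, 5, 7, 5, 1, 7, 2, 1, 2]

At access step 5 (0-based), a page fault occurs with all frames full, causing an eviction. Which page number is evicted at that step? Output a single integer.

Answer: 5

Derivation:
Step 0: ref 5 -> FAULT, frames=[5,-,-]
Step 1: ref 2 -> FAULT, frames=[5,2,-]
Step 2: ref 5 -> HIT, frames=[5,2,-]
Step 3: ref 7 -> FAULT, frames=[5,2,7]
Step 4: ref 5 -> HIT, frames=[5,2,7]
Step 5: ref 1 -> FAULT, evict 5, frames=[1,2,7]
At step 5: evicted page 5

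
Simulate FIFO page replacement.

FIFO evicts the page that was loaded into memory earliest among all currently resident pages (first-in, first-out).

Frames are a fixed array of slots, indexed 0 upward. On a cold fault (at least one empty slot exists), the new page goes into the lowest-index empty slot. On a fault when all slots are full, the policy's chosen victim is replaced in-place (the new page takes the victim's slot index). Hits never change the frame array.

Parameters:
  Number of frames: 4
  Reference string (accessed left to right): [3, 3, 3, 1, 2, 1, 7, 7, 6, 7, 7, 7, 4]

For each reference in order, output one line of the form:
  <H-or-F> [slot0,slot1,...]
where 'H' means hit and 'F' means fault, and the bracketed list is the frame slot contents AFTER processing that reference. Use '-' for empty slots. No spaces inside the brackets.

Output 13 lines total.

F [3,-,-,-]
H [3,-,-,-]
H [3,-,-,-]
F [3,1,-,-]
F [3,1,2,-]
H [3,1,2,-]
F [3,1,2,7]
H [3,1,2,7]
F [6,1,2,7]
H [6,1,2,7]
H [6,1,2,7]
H [6,1,2,7]
F [6,4,2,7]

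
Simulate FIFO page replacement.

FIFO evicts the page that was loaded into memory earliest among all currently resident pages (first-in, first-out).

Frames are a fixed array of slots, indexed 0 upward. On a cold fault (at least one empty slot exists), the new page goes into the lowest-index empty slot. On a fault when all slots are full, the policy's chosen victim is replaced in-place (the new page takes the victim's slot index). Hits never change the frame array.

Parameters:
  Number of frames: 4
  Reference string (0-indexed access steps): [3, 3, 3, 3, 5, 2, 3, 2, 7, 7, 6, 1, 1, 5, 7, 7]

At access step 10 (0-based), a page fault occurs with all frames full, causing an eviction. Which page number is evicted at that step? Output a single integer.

Answer: 3

Derivation:
Step 0: ref 3 -> FAULT, frames=[3,-,-,-]
Step 1: ref 3 -> HIT, frames=[3,-,-,-]
Step 2: ref 3 -> HIT, frames=[3,-,-,-]
Step 3: ref 3 -> HIT, frames=[3,-,-,-]
Step 4: ref 5 -> FAULT, frames=[3,5,-,-]
Step 5: ref 2 -> FAULT, frames=[3,5,2,-]
Step 6: ref 3 -> HIT, frames=[3,5,2,-]
Step 7: ref 2 -> HIT, frames=[3,5,2,-]
Step 8: ref 7 -> FAULT, frames=[3,5,2,7]
Step 9: ref 7 -> HIT, frames=[3,5,2,7]
Step 10: ref 6 -> FAULT, evict 3, frames=[6,5,2,7]
At step 10: evicted page 3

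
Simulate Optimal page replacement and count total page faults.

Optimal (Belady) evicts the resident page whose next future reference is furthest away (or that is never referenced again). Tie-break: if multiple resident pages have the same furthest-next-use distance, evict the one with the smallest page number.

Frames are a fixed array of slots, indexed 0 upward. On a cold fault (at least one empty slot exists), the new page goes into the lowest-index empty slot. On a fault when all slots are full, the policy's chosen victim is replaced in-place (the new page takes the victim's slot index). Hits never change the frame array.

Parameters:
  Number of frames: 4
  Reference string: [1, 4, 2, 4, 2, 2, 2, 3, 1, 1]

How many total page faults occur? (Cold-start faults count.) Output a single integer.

Step 0: ref 1 → FAULT, frames=[1,-,-,-]
Step 1: ref 4 → FAULT, frames=[1,4,-,-]
Step 2: ref 2 → FAULT, frames=[1,4,2,-]
Step 3: ref 4 → HIT, frames=[1,4,2,-]
Step 4: ref 2 → HIT, frames=[1,4,2,-]
Step 5: ref 2 → HIT, frames=[1,4,2,-]
Step 6: ref 2 → HIT, frames=[1,4,2,-]
Step 7: ref 3 → FAULT, frames=[1,4,2,3]
Step 8: ref 1 → HIT, frames=[1,4,2,3]
Step 9: ref 1 → HIT, frames=[1,4,2,3]
Total faults: 4

Answer: 4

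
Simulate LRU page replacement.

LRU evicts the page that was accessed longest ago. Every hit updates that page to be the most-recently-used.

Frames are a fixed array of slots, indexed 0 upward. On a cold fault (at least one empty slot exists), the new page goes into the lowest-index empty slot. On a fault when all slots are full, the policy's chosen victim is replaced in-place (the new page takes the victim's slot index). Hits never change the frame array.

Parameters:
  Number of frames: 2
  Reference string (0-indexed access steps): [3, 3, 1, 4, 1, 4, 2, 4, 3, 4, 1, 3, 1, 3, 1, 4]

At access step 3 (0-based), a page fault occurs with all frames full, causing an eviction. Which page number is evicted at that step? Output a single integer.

Step 0: ref 3 -> FAULT, frames=[3,-]
Step 1: ref 3 -> HIT, frames=[3,-]
Step 2: ref 1 -> FAULT, frames=[3,1]
Step 3: ref 4 -> FAULT, evict 3, frames=[4,1]
At step 3: evicted page 3

Answer: 3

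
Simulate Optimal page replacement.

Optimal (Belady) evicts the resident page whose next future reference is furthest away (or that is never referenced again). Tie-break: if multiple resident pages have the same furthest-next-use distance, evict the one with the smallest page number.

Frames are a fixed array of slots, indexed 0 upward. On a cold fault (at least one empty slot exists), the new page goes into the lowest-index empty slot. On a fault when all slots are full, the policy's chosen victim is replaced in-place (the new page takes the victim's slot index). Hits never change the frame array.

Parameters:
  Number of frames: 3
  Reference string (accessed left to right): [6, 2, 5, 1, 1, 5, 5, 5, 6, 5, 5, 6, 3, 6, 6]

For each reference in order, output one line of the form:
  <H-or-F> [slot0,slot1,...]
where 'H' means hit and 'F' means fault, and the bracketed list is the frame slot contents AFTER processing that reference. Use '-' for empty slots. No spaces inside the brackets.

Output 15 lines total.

F [6,-,-]
F [6,2,-]
F [6,2,5]
F [6,1,5]
H [6,1,5]
H [6,1,5]
H [6,1,5]
H [6,1,5]
H [6,1,5]
H [6,1,5]
H [6,1,5]
H [6,1,5]
F [6,3,5]
H [6,3,5]
H [6,3,5]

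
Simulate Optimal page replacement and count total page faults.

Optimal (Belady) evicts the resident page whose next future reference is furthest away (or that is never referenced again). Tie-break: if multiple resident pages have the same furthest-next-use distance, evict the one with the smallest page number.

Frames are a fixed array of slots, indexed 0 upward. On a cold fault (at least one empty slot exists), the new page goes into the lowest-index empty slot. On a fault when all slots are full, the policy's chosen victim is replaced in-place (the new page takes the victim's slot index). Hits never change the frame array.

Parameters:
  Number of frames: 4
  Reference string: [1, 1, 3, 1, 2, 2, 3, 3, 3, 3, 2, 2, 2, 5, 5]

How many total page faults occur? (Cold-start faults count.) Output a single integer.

Step 0: ref 1 → FAULT, frames=[1,-,-,-]
Step 1: ref 1 → HIT, frames=[1,-,-,-]
Step 2: ref 3 → FAULT, frames=[1,3,-,-]
Step 3: ref 1 → HIT, frames=[1,3,-,-]
Step 4: ref 2 → FAULT, frames=[1,3,2,-]
Step 5: ref 2 → HIT, frames=[1,3,2,-]
Step 6: ref 3 → HIT, frames=[1,3,2,-]
Step 7: ref 3 → HIT, frames=[1,3,2,-]
Step 8: ref 3 → HIT, frames=[1,3,2,-]
Step 9: ref 3 → HIT, frames=[1,3,2,-]
Step 10: ref 2 → HIT, frames=[1,3,2,-]
Step 11: ref 2 → HIT, frames=[1,3,2,-]
Step 12: ref 2 → HIT, frames=[1,3,2,-]
Step 13: ref 5 → FAULT, frames=[1,3,2,5]
Step 14: ref 5 → HIT, frames=[1,3,2,5]
Total faults: 4

Answer: 4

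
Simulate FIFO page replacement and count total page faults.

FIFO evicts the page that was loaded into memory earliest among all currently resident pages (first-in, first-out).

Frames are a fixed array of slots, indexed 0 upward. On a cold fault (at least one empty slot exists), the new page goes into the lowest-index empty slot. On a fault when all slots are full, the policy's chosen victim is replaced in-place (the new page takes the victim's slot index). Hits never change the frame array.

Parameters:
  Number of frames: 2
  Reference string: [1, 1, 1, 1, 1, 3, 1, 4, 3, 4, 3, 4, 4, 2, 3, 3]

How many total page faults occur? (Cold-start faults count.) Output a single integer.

Answer: 5

Derivation:
Step 0: ref 1 → FAULT, frames=[1,-]
Step 1: ref 1 → HIT, frames=[1,-]
Step 2: ref 1 → HIT, frames=[1,-]
Step 3: ref 1 → HIT, frames=[1,-]
Step 4: ref 1 → HIT, frames=[1,-]
Step 5: ref 3 → FAULT, frames=[1,3]
Step 6: ref 1 → HIT, frames=[1,3]
Step 7: ref 4 → FAULT (evict 1), frames=[4,3]
Step 8: ref 3 → HIT, frames=[4,3]
Step 9: ref 4 → HIT, frames=[4,3]
Step 10: ref 3 → HIT, frames=[4,3]
Step 11: ref 4 → HIT, frames=[4,3]
Step 12: ref 4 → HIT, frames=[4,3]
Step 13: ref 2 → FAULT (evict 3), frames=[4,2]
Step 14: ref 3 → FAULT (evict 4), frames=[3,2]
Step 15: ref 3 → HIT, frames=[3,2]
Total faults: 5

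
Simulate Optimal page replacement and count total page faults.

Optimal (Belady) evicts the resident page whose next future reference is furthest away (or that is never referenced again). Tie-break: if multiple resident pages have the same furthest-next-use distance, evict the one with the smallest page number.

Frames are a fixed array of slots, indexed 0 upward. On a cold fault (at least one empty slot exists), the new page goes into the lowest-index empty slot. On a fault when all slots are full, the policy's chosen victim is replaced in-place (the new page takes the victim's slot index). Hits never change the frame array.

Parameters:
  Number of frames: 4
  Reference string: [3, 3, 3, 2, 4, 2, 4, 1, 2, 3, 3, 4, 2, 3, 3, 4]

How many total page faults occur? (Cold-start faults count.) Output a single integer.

Answer: 4

Derivation:
Step 0: ref 3 → FAULT, frames=[3,-,-,-]
Step 1: ref 3 → HIT, frames=[3,-,-,-]
Step 2: ref 3 → HIT, frames=[3,-,-,-]
Step 3: ref 2 → FAULT, frames=[3,2,-,-]
Step 4: ref 4 → FAULT, frames=[3,2,4,-]
Step 5: ref 2 → HIT, frames=[3,2,4,-]
Step 6: ref 4 → HIT, frames=[3,2,4,-]
Step 7: ref 1 → FAULT, frames=[3,2,4,1]
Step 8: ref 2 → HIT, frames=[3,2,4,1]
Step 9: ref 3 → HIT, frames=[3,2,4,1]
Step 10: ref 3 → HIT, frames=[3,2,4,1]
Step 11: ref 4 → HIT, frames=[3,2,4,1]
Step 12: ref 2 → HIT, frames=[3,2,4,1]
Step 13: ref 3 → HIT, frames=[3,2,4,1]
Step 14: ref 3 → HIT, frames=[3,2,4,1]
Step 15: ref 4 → HIT, frames=[3,2,4,1]
Total faults: 4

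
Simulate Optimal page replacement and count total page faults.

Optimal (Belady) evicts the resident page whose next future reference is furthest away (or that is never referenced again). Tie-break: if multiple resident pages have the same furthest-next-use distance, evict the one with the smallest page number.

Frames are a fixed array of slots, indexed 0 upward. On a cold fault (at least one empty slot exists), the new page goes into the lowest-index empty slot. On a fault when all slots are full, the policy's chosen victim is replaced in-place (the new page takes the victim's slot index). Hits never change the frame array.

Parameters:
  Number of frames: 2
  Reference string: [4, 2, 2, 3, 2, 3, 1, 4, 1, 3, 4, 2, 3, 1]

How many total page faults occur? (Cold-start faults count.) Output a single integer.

Answer: 8

Derivation:
Step 0: ref 4 → FAULT, frames=[4,-]
Step 1: ref 2 → FAULT, frames=[4,2]
Step 2: ref 2 → HIT, frames=[4,2]
Step 3: ref 3 → FAULT (evict 4), frames=[3,2]
Step 4: ref 2 → HIT, frames=[3,2]
Step 5: ref 3 → HIT, frames=[3,2]
Step 6: ref 1 → FAULT (evict 2), frames=[3,1]
Step 7: ref 4 → FAULT (evict 3), frames=[4,1]
Step 8: ref 1 → HIT, frames=[4,1]
Step 9: ref 3 → FAULT (evict 1), frames=[4,3]
Step 10: ref 4 → HIT, frames=[4,3]
Step 11: ref 2 → FAULT (evict 4), frames=[2,3]
Step 12: ref 3 → HIT, frames=[2,3]
Step 13: ref 1 → FAULT (evict 2), frames=[1,3]
Total faults: 8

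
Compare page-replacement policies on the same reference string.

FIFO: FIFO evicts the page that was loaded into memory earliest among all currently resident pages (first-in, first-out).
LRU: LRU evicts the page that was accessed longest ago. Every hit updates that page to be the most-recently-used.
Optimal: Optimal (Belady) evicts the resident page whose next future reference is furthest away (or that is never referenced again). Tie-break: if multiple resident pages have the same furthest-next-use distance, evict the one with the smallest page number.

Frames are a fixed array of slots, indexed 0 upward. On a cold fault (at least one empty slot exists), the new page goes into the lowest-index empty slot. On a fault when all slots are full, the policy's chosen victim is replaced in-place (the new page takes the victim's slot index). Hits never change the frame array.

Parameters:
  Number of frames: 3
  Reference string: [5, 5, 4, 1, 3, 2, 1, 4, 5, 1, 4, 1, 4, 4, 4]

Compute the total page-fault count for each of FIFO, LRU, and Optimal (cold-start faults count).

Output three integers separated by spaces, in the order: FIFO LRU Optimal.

Answer: 8 7 6

Derivation:
--- FIFO ---
  step 0: ref 5 -> FAULT, frames=[5,-,-] (faults so far: 1)
  step 1: ref 5 -> HIT, frames=[5,-,-] (faults so far: 1)
  step 2: ref 4 -> FAULT, frames=[5,4,-] (faults so far: 2)
  step 3: ref 1 -> FAULT, frames=[5,4,1] (faults so far: 3)
  step 4: ref 3 -> FAULT, evict 5, frames=[3,4,1] (faults so far: 4)
  step 5: ref 2 -> FAULT, evict 4, frames=[3,2,1] (faults so far: 5)
  step 6: ref 1 -> HIT, frames=[3,2,1] (faults so far: 5)
  step 7: ref 4 -> FAULT, evict 1, frames=[3,2,4] (faults so far: 6)
  step 8: ref 5 -> FAULT, evict 3, frames=[5,2,4] (faults so far: 7)
  step 9: ref 1 -> FAULT, evict 2, frames=[5,1,4] (faults so far: 8)
  step 10: ref 4 -> HIT, frames=[5,1,4] (faults so far: 8)
  step 11: ref 1 -> HIT, frames=[5,1,4] (faults so far: 8)
  step 12: ref 4 -> HIT, frames=[5,1,4] (faults so far: 8)
  step 13: ref 4 -> HIT, frames=[5,1,4] (faults so far: 8)
  step 14: ref 4 -> HIT, frames=[5,1,4] (faults so far: 8)
  FIFO total faults: 8
--- LRU ---
  step 0: ref 5 -> FAULT, frames=[5,-,-] (faults so far: 1)
  step 1: ref 5 -> HIT, frames=[5,-,-] (faults so far: 1)
  step 2: ref 4 -> FAULT, frames=[5,4,-] (faults so far: 2)
  step 3: ref 1 -> FAULT, frames=[5,4,1] (faults so far: 3)
  step 4: ref 3 -> FAULT, evict 5, frames=[3,4,1] (faults so far: 4)
  step 5: ref 2 -> FAULT, evict 4, frames=[3,2,1] (faults so far: 5)
  step 6: ref 1 -> HIT, frames=[3,2,1] (faults so far: 5)
  step 7: ref 4 -> FAULT, evict 3, frames=[4,2,1] (faults so far: 6)
  step 8: ref 5 -> FAULT, evict 2, frames=[4,5,1] (faults so far: 7)
  step 9: ref 1 -> HIT, frames=[4,5,1] (faults so far: 7)
  step 10: ref 4 -> HIT, frames=[4,5,1] (faults so far: 7)
  step 11: ref 1 -> HIT, frames=[4,5,1] (faults so far: 7)
  step 12: ref 4 -> HIT, frames=[4,5,1] (faults so far: 7)
  step 13: ref 4 -> HIT, frames=[4,5,1] (faults so far: 7)
  step 14: ref 4 -> HIT, frames=[4,5,1] (faults so far: 7)
  LRU total faults: 7
--- Optimal ---
  step 0: ref 5 -> FAULT, frames=[5,-,-] (faults so far: 1)
  step 1: ref 5 -> HIT, frames=[5,-,-] (faults so far: 1)
  step 2: ref 4 -> FAULT, frames=[5,4,-] (faults so far: 2)
  step 3: ref 1 -> FAULT, frames=[5,4,1] (faults so far: 3)
  step 4: ref 3 -> FAULT, evict 5, frames=[3,4,1] (faults so far: 4)
  step 5: ref 2 -> FAULT, evict 3, frames=[2,4,1] (faults so far: 5)
  step 6: ref 1 -> HIT, frames=[2,4,1] (faults so far: 5)
  step 7: ref 4 -> HIT, frames=[2,4,1] (faults so far: 5)
  step 8: ref 5 -> FAULT, evict 2, frames=[5,4,1] (faults so far: 6)
  step 9: ref 1 -> HIT, frames=[5,4,1] (faults so far: 6)
  step 10: ref 4 -> HIT, frames=[5,4,1] (faults so far: 6)
  step 11: ref 1 -> HIT, frames=[5,4,1] (faults so far: 6)
  step 12: ref 4 -> HIT, frames=[5,4,1] (faults so far: 6)
  step 13: ref 4 -> HIT, frames=[5,4,1] (faults so far: 6)
  step 14: ref 4 -> HIT, frames=[5,4,1] (faults so far: 6)
  Optimal total faults: 6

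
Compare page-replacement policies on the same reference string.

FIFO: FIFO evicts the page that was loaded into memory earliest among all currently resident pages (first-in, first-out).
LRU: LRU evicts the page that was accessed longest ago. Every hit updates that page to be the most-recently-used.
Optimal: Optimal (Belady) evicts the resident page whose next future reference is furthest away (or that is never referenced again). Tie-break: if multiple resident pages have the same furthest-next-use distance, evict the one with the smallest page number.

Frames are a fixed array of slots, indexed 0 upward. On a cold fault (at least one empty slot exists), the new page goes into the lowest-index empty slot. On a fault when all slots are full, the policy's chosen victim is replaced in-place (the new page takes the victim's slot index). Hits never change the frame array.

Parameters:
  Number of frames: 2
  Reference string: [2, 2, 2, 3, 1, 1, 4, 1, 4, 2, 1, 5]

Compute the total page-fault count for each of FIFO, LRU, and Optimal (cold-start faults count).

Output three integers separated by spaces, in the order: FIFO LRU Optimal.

Answer: 7 7 6

Derivation:
--- FIFO ---
  step 0: ref 2 -> FAULT, frames=[2,-] (faults so far: 1)
  step 1: ref 2 -> HIT, frames=[2,-] (faults so far: 1)
  step 2: ref 2 -> HIT, frames=[2,-] (faults so far: 1)
  step 3: ref 3 -> FAULT, frames=[2,3] (faults so far: 2)
  step 4: ref 1 -> FAULT, evict 2, frames=[1,3] (faults so far: 3)
  step 5: ref 1 -> HIT, frames=[1,3] (faults so far: 3)
  step 6: ref 4 -> FAULT, evict 3, frames=[1,4] (faults so far: 4)
  step 7: ref 1 -> HIT, frames=[1,4] (faults so far: 4)
  step 8: ref 4 -> HIT, frames=[1,4] (faults so far: 4)
  step 9: ref 2 -> FAULT, evict 1, frames=[2,4] (faults so far: 5)
  step 10: ref 1 -> FAULT, evict 4, frames=[2,1] (faults so far: 6)
  step 11: ref 5 -> FAULT, evict 2, frames=[5,1] (faults so far: 7)
  FIFO total faults: 7
--- LRU ---
  step 0: ref 2 -> FAULT, frames=[2,-] (faults so far: 1)
  step 1: ref 2 -> HIT, frames=[2,-] (faults so far: 1)
  step 2: ref 2 -> HIT, frames=[2,-] (faults so far: 1)
  step 3: ref 3 -> FAULT, frames=[2,3] (faults so far: 2)
  step 4: ref 1 -> FAULT, evict 2, frames=[1,3] (faults so far: 3)
  step 5: ref 1 -> HIT, frames=[1,3] (faults so far: 3)
  step 6: ref 4 -> FAULT, evict 3, frames=[1,4] (faults so far: 4)
  step 7: ref 1 -> HIT, frames=[1,4] (faults so far: 4)
  step 8: ref 4 -> HIT, frames=[1,4] (faults so far: 4)
  step 9: ref 2 -> FAULT, evict 1, frames=[2,4] (faults so far: 5)
  step 10: ref 1 -> FAULT, evict 4, frames=[2,1] (faults so far: 6)
  step 11: ref 5 -> FAULT, evict 2, frames=[5,1] (faults so far: 7)
  LRU total faults: 7
--- Optimal ---
  step 0: ref 2 -> FAULT, frames=[2,-] (faults so far: 1)
  step 1: ref 2 -> HIT, frames=[2,-] (faults so far: 1)
  step 2: ref 2 -> HIT, frames=[2,-] (faults so far: 1)
  step 3: ref 3 -> FAULT, frames=[2,3] (faults so far: 2)
  step 4: ref 1 -> FAULT, evict 3, frames=[2,1] (faults so far: 3)
  step 5: ref 1 -> HIT, frames=[2,1] (faults so far: 3)
  step 6: ref 4 -> FAULT, evict 2, frames=[4,1] (faults so far: 4)
  step 7: ref 1 -> HIT, frames=[4,1] (faults so far: 4)
  step 8: ref 4 -> HIT, frames=[4,1] (faults so far: 4)
  step 9: ref 2 -> FAULT, evict 4, frames=[2,1] (faults so far: 5)
  step 10: ref 1 -> HIT, frames=[2,1] (faults so far: 5)
  step 11: ref 5 -> FAULT, evict 1, frames=[2,5] (faults so far: 6)
  Optimal total faults: 6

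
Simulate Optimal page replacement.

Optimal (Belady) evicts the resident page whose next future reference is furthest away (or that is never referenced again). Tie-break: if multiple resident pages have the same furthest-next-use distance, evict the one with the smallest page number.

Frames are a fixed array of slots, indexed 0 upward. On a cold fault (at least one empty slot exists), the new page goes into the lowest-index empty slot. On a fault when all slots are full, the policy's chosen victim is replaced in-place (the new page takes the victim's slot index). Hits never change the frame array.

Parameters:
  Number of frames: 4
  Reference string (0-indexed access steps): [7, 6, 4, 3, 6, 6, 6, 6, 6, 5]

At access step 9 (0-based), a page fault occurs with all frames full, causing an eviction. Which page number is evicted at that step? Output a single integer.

Answer: 3

Derivation:
Step 0: ref 7 -> FAULT, frames=[7,-,-,-]
Step 1: ref 6 -> FAULT, frames=[7,6,-,-]
Step 2: ref 4 -> FAULT, frames=[7,6,4,-]
Step 3: ref 3 -> FAULT, frames=[7,6,4,3]
Step 4: ref 6 -> HIT, frames=[7,6,4,3]
Step 5: ref 6 -> HIT, frames=[7,6,4,3]
Step 6: ref 6 -> HIT, frames=[7,6,4,3]
Step 7: ref 6 -> HIT, frames=[7,6,4,3]
Step 8: ref 6 -> HIT, frames=[7,6,4,3]
Step 9: ref 5 -> FAULT, evict 3, frames=[7,6,4,5]
At step 9: evicted page 3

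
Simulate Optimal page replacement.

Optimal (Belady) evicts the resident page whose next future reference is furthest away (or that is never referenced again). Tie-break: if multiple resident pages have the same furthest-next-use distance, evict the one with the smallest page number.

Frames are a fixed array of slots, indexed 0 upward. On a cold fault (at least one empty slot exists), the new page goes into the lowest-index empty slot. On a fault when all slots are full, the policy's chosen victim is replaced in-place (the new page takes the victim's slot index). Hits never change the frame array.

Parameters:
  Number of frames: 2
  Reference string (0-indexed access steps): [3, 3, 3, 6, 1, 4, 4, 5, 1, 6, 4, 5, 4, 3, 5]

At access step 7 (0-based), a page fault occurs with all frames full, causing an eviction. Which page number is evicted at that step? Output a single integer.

Step 0: ref 3 -> FAULT, frames=[3,-]
Step 1: ref 3 -> HIT, frames=[3,-]
Step 2: ref 3 -> HIT, frames=[3,-]
Step 3: ref 6 -> FAULT, frames=[3,6]
Step 4: ref 1 -> FAULT, evict 3, frames=[1,6]
Step 5: ref 4 -> FAULT, evict 6, frames=[1,4]
Step 6: ref 4 -> HIT, frames=[1,4]
Step 7: ref 5 -> FAULT, evict 4, frames=[1,5]
At step 7: evicted page 4

Answer: 4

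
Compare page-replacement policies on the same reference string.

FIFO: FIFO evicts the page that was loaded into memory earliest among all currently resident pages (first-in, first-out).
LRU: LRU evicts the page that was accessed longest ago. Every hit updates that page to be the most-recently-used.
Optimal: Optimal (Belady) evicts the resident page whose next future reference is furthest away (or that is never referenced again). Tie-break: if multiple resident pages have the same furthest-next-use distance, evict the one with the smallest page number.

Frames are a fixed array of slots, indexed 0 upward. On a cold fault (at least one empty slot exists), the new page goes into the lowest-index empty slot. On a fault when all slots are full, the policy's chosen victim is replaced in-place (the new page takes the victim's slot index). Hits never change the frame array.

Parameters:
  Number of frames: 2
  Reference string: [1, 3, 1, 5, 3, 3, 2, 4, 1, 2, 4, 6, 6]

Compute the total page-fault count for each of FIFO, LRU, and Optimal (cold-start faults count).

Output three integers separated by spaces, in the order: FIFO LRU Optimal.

Answer: 9 10 8

Derivation:
--- FIFO ---
  step 0: ref 1 -> FAULT, frames=[1,-] (faults so far: 1)
  step 1: ref 3 -> FAULT, frames=[1,3] (faults so far: 2)
  step 2: ref 1 -> HIT, frames=[1,3] (faults so far: 2)
  step 3: ref 5 -> FAULT, evict 1, frames=[5,3] (faults so far: 3)
  step 4: ref 3 -> HIT, frames=[5,3] (faults so far: 3)
  step 5: ref 3 -> HIT, frames=[5,3] (faults so far: 3)
  step 6: ref 2 -> FAULT, evict 3, frames=[5,2] (faults so far: 4)
  step 7: ref 4 -> FAULT, evict 5, frames=[4,2] (faults so far: 5)
  step 8: ref 1 -> FAULT, evict 2, frames=[4,1] (faults so far: 6)
  step 9: ref 2 -> FAULT, evict 4, frames=[2,1] (faults so far: 7)
  step 10: ref 4 -> FAULT, evict 1, frames=[2,4] (faults so far: 8)
  step 11: ref 6 -> FAULT, evict 2, frames=[6,4] (faults so far: 9)
  step 12: ref 6 -> HIT, frames=[6,4] (faults so far: 9)
  FIFO total faults: 9
--- LRU ---
  step 0: ref 1 -> FAULT, frames=[1,-] (faults so far: 1)
  step 1: ref 3 -> FAULT, frames=[1,3] (faults so far: 2)
  step 2: ref 1 -> HIT, frames=[1,3] (faults so far: 2)
  step 3: ref 5 -> FAULT, evict 3, frames=[1,5] (faults so far: 3)
  step 4: ref 3 -> FAULT, evict 1, frames=[3,5] (faults so far: 4)
  step 5: ref 3 -> HIT, frames=[3,5] (faults so far: 4)
  step 6: ref 2 -> FAULT, evict 5, frames=[3,2] (faults so far: 5)
  step 7: ref 4 -> FAULT, evict 3, frames=[4,2] (faults so far: 6)
  step 8: ref 1 -> FAULT, evict 2, frames=[4,1] (faults so far: 7)
  step 9: ref 2 -> FAULT, evict 4, frames=[2,1] (faults so far: 8)
  step 10: ref 4 -> FAULT, evict 1, frames=[2,4] (faults so far: 9)
  step 11: ref 6 -> FAULT, evict 2, frames=[6,4] (faults so far: 10)
  step 12: ref 6 -> HIT, frames=[6,4] (faults so far: 10)
  LRU total faults: 10
--- Optimal ---
  step 0: ref 1 -> FAULT, frames=[1,-] (faults so far: 1)
  step 1: ref 3 -> FAULT, frames=[1,3] (faults so far: 2)
  step 2: ref 1 -> HIT, frames=[1,3] (faults so far: 2)
  step 3: ref 5 -> FAULT, evict 1, frames=[5,3] (faults so far: 3)
  step 4: ref 3 -> HIT, frames=[5,3] (faults so far: 3)
  step 5: ref 3 -> HIT, frames=[5,3] (faults so far: 3)
  step 6: ref 2 -> FAULT, evict 3, frames=[5,2] (faults so far: 4)
  step 7: ref 4 -> FAULT, evict 5, frames=[4,2] (faults so far: 5)
  step 8: ref 1 -> FAULT, evict 4, frames=[1,2] (faults so far: 6)
  step 9: ref 2 -> HIT, frames=[1,2] (faults so far: 6)
  step 10: ref 4 -> FAULT, evict 1, frames=[4,2] (faults so far: 7)
  step 11: ref 6 -> FAULT, evict 2, frames=[4,6] (faults so far: 8)
  step 12: ref 6 -> HIT, frames=[4,6] (faults so far: 8)
  Optimal total faults: 8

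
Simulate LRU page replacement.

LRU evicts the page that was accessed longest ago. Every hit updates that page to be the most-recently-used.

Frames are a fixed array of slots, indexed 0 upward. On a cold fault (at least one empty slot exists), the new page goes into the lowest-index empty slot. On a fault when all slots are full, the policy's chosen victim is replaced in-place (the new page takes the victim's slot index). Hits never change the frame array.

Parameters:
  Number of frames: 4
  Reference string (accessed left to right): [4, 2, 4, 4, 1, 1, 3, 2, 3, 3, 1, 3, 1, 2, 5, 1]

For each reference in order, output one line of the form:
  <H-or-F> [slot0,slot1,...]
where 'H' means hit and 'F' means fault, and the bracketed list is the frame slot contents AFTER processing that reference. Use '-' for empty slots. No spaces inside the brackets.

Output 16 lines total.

F [4,-,-,-]
F [4,2,-,-]
H [4,2,-,-]
H [4,2,-,-]
F [4,2,1,-]
H [4,2,1,-]
F [4,2,1,3]
H [4,2,1,3]
H [4,2,1,3]
H [4,2,1,3]
H [4,2,1,3]
H [4,2,1,3]
H [4,2,1,3]
H [4,2,1,3]
F [5,2,1,3]
H [5,2,1,3]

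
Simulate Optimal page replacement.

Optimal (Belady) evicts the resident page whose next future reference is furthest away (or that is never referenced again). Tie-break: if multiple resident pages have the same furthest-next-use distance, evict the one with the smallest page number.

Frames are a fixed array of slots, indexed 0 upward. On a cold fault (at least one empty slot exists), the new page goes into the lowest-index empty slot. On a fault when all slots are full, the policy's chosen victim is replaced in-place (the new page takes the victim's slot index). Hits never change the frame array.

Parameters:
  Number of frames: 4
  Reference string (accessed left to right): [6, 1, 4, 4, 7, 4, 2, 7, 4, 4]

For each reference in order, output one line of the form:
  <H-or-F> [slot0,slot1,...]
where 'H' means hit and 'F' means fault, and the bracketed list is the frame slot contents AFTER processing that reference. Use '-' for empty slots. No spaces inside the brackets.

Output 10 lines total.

F [6,-,-,-]
F [6,1,-,-]
F [6,1,4,-]
H [6,1,4,-]
F [6,1,4,7]
H [6,1,4,7]
F [6,2,4,7]
H [6,2,4,7]
H [6,2,4,7]
H [6,2,4,7]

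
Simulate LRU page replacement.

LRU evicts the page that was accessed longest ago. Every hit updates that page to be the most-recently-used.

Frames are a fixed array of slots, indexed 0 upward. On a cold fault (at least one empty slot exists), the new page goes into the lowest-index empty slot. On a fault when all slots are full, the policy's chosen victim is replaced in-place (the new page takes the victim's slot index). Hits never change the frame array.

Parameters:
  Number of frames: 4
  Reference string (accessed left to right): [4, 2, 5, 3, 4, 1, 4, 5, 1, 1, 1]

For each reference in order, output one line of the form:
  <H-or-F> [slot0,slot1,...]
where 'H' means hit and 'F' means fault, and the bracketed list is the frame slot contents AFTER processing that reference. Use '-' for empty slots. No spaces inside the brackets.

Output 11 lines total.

F [4,-,-,-]
F [4,2,-,-]
F [4,2,5,-]
F [4,2,5,3]
H [4,2,5,3]
F [4,1,5,3]
H [4,1,5,3]
H [4,1,5,3]
H [4,1,5,3]
H [4,1,5,3]
H [4,1,5,3]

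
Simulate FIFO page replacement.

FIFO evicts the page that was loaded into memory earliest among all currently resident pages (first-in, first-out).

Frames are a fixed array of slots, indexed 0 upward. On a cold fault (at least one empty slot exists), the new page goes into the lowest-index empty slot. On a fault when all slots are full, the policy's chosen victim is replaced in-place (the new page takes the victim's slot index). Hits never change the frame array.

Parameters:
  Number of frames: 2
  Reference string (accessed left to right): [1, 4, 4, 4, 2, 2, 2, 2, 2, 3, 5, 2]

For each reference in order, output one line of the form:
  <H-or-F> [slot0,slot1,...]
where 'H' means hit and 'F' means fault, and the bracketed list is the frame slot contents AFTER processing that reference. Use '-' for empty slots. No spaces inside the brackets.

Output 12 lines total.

F [1,-]
F [1,4]
H [1,4]
H [1,4]
F [2,4]
H [2,4]
H [2,4]
H [2,4]
H [2,4]
F [2,3]
F [5,3]
F [5,2]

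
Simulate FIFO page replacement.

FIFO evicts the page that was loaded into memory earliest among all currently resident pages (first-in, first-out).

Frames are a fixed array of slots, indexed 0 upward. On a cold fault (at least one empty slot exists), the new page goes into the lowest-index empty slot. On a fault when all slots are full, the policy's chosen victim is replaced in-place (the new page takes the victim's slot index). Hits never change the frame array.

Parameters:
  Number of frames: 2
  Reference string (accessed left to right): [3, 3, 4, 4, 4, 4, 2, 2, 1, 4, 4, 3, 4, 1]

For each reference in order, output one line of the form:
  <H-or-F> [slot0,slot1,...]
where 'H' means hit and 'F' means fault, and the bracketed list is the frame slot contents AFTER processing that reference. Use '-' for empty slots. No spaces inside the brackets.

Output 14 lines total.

F [3,-]
H [3,-]
F [3,4]
H [3,4]
H [3,4]
H [3,4]
F [2,4]
H [2,4]
F [2,1]
F [4,1]
H [4,1]
F [4,3]
H [4,3]
F [1,3]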